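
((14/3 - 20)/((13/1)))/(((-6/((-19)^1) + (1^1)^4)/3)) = -874/325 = -2.69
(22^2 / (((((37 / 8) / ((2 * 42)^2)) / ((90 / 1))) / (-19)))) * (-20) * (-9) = -8409352089600 / 37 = -227279786205.41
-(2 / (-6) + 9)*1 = -26 / 3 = -8.67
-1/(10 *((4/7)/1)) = -7/40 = -0.18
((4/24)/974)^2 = 1/34152336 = 0.00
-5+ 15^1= 10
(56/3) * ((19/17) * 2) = 2128/51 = 41.73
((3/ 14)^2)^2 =81/ 38416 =0.00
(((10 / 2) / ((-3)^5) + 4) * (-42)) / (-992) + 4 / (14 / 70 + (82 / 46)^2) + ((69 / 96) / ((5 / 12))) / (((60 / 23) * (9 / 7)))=5584477043 / 2991103200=1.87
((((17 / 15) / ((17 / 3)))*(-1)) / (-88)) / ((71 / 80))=2 / 781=0.00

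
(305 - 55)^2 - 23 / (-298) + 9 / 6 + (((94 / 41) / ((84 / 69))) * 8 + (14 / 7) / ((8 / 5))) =10693810699 / 171052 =62517.89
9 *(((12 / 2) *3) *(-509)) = -82458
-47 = -47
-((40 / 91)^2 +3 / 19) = -55243 / 157339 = -0.35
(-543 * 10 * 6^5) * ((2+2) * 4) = -675578880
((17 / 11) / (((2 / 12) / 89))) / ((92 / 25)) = 113475 / 506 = 224.26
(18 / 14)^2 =81 / 49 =1.65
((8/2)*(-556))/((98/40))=-44480/49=-907.76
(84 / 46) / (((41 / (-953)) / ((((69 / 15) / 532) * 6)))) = -8577 / 3895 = -2.20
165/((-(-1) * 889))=165/889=0.19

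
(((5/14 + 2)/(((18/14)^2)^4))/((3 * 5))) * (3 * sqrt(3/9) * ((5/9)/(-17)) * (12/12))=-9058973 * sqrt(3)/13172296626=-0.00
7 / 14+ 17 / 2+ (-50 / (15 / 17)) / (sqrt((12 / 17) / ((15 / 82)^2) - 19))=9 - 850 * sqrt(136221) / 8013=-30.15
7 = 7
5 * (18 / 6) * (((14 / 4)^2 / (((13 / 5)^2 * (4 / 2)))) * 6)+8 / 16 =55463 / 676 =82.05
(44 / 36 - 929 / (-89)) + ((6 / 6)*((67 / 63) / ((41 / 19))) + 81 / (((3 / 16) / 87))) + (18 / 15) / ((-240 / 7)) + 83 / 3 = 37623.78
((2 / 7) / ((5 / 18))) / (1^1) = 36 / 35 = 1.03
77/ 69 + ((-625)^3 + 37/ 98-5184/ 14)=-244140993.79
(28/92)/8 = 7/184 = 0.04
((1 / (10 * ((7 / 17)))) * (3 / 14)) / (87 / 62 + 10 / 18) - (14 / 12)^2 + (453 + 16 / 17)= 452.61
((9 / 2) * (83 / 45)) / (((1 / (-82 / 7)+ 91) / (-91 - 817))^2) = 230063381344 / 277885125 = 827.91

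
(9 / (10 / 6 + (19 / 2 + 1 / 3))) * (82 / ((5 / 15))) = 4428 / 23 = 192.52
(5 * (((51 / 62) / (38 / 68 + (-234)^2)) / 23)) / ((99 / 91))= 131495 / 43804480467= 0.00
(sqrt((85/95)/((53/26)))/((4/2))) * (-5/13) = -0.13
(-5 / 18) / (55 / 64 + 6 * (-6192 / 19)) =3040 / 21390147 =0.00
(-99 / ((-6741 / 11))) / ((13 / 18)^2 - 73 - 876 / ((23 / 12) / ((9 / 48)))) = -901692 / 882856037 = -0.00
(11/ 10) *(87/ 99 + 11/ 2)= 421/ 60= 7.02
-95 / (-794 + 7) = 95 / 787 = 0.12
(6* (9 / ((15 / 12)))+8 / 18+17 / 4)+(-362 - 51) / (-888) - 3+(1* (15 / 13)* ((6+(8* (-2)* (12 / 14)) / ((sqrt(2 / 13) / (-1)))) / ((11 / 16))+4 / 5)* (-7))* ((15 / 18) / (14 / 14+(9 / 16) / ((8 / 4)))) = -307200* sqrt(26) / 5863 - 366260693 / 78095160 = -271.86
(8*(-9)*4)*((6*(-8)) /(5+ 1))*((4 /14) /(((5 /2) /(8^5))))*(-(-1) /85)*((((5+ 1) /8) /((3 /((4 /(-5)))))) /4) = -5075.46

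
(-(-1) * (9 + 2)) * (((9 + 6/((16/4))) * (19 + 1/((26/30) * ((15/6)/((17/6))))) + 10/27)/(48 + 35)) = 824714/29133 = 28.31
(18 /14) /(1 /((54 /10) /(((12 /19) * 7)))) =1539 /980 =1.57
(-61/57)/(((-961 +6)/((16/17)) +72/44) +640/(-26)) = 2288/2218497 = 0.00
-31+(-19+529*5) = 2595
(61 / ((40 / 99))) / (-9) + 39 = 889 / 40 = 22.22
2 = 2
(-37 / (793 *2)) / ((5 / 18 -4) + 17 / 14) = 2331 / 250588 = 0.01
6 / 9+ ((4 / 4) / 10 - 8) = -217 / 30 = -7.23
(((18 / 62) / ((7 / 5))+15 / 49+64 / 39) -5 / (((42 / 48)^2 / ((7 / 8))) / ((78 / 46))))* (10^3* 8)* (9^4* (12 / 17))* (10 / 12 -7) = 1721557162.43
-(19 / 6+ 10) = -79 / 6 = -13.17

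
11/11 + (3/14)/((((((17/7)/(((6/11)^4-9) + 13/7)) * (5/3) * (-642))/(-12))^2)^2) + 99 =220085695880481104866197983077727164/2200856953493562948155899190854375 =100.00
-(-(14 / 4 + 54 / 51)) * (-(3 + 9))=-930 / 17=-54.71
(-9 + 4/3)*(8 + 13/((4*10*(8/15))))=-12673/192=-66.01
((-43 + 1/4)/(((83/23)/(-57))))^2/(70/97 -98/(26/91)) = -541660079313/406616336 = -1332.12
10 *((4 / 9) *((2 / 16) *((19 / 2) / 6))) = 95 / 108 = 0.88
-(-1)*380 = 380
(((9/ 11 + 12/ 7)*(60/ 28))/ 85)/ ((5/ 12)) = 1404/ 9163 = 0.15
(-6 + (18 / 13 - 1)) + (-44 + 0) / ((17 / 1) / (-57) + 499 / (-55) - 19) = -4699619 / 1156259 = -4.06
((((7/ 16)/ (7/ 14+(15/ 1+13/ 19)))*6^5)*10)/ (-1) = -86184/ 41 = -2102.05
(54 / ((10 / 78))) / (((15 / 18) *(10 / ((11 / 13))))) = 5346 / 125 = 42.77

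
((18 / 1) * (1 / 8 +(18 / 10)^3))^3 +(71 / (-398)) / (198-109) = 2729313422105218267 / 2213875000000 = 1232821.83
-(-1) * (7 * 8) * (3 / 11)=168 / 11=15.27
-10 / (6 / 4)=-20 / 3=-6.67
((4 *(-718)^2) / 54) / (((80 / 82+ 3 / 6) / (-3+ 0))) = -84545936 / 1089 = -77636.30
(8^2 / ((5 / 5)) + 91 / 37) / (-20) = -2459 / 740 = -3.32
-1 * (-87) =87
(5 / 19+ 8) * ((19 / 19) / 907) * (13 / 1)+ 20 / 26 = 198863 / 224029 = 0.89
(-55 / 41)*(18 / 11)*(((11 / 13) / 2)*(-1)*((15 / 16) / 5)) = 1485 / 8528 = 0.17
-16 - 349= -365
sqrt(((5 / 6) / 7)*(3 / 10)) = sqrt(7) / 14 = 0.19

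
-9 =-9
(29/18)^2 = 841/324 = 2.60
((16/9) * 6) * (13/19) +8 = 872/57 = 15.30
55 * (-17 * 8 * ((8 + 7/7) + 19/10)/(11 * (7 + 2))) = -7412/9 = -823.56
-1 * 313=-313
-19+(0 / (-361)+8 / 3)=-49 / 3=-16.33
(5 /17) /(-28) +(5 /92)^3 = -958485 /92663872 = -0.01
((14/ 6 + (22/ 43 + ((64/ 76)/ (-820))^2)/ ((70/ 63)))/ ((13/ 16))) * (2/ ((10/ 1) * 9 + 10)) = 218705570704/ 3180226115625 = 0.07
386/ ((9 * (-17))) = -386/ 153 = -2.52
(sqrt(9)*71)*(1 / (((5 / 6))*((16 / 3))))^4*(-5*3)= -4192479 / 512000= -8.19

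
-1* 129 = -129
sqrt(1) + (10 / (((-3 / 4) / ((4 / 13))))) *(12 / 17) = -419 / 221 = -1.90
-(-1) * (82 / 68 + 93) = 3203 / 34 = 94.21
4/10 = 2/5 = 0.40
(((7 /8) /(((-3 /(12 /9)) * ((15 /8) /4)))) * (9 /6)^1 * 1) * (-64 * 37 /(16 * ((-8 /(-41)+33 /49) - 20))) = -16650592 /1729575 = -9.63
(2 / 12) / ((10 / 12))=1 / 5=0.20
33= 33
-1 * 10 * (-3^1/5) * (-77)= -462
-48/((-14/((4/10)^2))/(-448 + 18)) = -8256/35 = -235.89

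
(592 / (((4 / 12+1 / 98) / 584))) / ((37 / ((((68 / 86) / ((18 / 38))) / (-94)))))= -295774976 / 612363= -483.01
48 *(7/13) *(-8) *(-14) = 37632/13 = 2894.77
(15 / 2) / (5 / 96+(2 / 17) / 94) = 575280 / 4091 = 140.62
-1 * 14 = -14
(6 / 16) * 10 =15 / 4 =3.75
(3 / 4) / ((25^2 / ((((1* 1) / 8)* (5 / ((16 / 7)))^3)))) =1029 / 655360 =0.00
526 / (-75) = -526 / 75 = -7.01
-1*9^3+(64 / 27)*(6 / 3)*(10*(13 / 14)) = -129461 / 189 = -684.98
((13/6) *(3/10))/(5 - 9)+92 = 7347/80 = 91.84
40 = 40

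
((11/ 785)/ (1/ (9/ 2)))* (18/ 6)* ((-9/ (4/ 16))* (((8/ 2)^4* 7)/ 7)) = -1743.41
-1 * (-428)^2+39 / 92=-16852889 / 92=-183183.58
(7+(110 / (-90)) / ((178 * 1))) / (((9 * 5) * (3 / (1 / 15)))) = 11203 / 3244050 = 0.00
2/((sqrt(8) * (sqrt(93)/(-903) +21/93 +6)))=289261 * sqrt(186)/20248720312 +1626197349 * sqrt(2)/20248720312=0.11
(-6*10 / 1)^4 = 12960000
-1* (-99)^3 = 970299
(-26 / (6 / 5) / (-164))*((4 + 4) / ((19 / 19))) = 130 / 123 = 1.06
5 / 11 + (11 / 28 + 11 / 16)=1891 / 1232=1.53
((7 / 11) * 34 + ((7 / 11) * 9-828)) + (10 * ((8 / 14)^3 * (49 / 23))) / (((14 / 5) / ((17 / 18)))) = -89179801 / 111573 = -799.30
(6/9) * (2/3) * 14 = 56/9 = 6.22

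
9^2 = 81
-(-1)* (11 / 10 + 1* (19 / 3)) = 223 / 30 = 7.43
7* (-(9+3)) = -84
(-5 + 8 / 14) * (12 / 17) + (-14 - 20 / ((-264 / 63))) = -32341 / 2618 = -12.35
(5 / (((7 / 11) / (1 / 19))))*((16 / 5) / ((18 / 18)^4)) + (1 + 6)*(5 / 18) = 7823 / 2394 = 3.27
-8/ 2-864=-868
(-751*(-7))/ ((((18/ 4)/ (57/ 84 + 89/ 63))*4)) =395777/ 648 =610.77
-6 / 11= -0.55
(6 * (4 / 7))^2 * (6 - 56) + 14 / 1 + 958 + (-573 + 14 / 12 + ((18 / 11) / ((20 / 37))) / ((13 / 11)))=-1767932 / 9555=-185.03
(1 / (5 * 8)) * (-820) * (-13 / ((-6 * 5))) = -533 / 60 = -8.88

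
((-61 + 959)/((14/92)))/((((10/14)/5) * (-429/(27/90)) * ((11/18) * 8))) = -92943/15730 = -5.91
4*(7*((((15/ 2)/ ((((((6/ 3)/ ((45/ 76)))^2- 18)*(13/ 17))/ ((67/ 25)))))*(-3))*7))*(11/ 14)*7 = 2237742045/ 173498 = 12897.80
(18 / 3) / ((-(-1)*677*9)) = 2 / 2031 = 0.00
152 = 152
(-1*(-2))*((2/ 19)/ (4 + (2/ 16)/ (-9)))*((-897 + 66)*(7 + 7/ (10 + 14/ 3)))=-2812104/ 8569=-328.17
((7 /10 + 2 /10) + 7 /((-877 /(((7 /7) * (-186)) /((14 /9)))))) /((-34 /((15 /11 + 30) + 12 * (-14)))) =7.45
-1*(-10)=10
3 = 3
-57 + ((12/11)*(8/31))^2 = -6618801/116281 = -56.92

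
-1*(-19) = 19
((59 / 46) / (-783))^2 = 3481 / 1297296324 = 0.00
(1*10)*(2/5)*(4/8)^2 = 1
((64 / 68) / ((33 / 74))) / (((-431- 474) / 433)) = -512672 / 507705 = -1.01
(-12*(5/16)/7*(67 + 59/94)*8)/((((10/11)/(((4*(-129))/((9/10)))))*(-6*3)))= -10022870/987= -10154.88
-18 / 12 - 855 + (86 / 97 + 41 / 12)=-991957 / 1164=-852.20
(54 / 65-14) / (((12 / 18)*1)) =-1284 / 65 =-19.75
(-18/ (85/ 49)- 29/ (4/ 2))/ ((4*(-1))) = 4229/ 680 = 6.22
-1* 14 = -14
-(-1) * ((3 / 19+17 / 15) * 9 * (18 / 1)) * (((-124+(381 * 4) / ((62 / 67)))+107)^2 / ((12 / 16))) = 67643697907584 / 91295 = 740935406.18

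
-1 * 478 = -478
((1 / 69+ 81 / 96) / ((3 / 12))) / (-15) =-379 / 1656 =-0.23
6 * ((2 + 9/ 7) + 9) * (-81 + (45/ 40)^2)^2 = 468643.77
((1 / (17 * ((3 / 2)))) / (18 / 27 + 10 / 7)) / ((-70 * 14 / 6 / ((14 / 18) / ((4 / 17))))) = -1 / 2640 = -0.00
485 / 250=97 / 50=1.94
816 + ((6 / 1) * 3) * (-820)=-13944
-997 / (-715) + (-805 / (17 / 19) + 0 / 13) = -10918976 / 12155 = -898.31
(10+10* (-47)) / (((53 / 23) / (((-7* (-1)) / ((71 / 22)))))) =-1629320 / 3763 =-432.98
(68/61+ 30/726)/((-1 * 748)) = -8533/5520988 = -0.00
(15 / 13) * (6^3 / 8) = 405 / 13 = 31.15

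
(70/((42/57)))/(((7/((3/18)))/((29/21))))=3.12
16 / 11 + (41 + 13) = 610 / 11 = 55.45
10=10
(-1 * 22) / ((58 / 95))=-1045 / 29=-36.03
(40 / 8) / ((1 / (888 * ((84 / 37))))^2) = 20321280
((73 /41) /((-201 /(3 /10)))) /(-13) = 73 /357110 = 0.00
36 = 36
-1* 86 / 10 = -43 / 5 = -8.60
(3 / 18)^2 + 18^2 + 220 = 19585 / 36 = 544.03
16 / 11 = 1.45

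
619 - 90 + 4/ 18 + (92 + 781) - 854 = 4934/ 9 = 548.22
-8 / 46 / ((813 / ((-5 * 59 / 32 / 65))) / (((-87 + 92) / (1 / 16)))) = 590 / 243087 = 0.00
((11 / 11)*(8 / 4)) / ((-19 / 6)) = -12 / 19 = -0.63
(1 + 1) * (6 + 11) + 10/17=588/17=34.59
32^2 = 1024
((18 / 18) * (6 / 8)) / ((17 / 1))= 3 / 68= 0.04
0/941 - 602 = -602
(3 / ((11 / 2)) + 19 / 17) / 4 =311 / 748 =0.42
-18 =-18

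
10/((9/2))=2.22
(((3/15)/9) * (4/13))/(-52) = -1/7605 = -0.00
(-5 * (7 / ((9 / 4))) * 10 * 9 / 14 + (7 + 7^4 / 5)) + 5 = 1961 / 5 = 392.20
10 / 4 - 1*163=-321 / 2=-160.50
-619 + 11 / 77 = -4332 / 7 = -618.86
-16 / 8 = -2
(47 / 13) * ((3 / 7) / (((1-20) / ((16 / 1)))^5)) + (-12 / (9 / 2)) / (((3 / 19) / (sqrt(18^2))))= -68646651952 / 225325009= -304.66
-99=-99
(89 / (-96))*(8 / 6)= -89 / 72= -1.24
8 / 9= 0.89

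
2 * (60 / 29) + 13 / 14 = 2057 / 406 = 5.07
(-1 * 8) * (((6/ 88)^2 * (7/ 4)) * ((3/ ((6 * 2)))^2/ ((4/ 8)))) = -63/ 7744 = -0.01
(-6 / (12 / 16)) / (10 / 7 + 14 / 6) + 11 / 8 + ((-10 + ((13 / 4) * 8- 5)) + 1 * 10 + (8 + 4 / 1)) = 20381 / 632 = 32.25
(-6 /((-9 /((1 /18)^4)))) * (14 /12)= 7 /944784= 0.00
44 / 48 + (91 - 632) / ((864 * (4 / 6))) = -13 / 576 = -0.02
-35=-35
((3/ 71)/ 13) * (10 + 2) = 36/ 923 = 0.04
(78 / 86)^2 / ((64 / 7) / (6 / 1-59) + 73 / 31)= 17493021 / 46408051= 0.38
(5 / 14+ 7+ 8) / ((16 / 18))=1935 / 112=17.28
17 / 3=5.67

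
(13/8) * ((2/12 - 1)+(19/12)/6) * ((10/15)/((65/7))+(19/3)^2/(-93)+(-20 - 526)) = 1218712249/2410560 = 505.57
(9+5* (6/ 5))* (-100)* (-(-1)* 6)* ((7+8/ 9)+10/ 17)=-1297000/ 17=-76294.12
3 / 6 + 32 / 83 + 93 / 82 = 6873 / 3403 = 2.02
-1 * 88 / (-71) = 1.24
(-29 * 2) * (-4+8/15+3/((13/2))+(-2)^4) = -146972/195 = -753.70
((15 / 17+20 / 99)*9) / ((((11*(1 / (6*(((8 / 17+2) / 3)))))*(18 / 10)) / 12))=1022000 / 34969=29.23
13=13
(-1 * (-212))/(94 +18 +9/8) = 1696/905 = 1.87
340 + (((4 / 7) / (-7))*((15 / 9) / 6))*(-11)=150050 / 441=340.25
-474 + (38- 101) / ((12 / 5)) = -2001 / 4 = -500.25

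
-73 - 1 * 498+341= -230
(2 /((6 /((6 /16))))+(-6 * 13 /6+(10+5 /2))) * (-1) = 3 /8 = 0.38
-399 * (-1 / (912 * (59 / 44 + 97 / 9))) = 693 / 19196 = 0.04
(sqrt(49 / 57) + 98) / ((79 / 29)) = 203* sqrt(57) / 4503 + 2842 / 79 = 36.32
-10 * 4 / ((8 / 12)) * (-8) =480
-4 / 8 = -1 / 2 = -0.50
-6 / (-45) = 2 / 15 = 0.13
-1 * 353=-353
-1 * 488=-488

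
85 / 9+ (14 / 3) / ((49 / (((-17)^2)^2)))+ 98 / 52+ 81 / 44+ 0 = 287118665 / 36036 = 7967.55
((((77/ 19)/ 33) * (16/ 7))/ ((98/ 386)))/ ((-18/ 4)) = -6176/ 25137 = -0.25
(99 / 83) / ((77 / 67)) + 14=8737 / 581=15.04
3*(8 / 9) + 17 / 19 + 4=431 / 57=7.56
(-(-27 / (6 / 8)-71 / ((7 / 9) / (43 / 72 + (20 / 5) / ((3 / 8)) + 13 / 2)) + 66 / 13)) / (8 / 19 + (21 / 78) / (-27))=617153877 / 153524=4019.92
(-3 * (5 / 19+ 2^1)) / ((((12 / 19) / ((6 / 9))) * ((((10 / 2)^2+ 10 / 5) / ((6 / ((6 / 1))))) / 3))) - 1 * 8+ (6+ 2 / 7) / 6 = -2929 / 378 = -7.75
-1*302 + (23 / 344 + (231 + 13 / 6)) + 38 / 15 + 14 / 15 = -336947 / 5160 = -65.30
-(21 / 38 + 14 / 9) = -721 / 342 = -2.11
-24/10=-12/5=-2.40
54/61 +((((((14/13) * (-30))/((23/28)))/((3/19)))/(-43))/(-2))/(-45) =6702830/7058493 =0.95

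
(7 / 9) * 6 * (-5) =-23.33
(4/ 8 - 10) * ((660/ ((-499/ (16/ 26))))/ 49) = 50160/ 317863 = 0.16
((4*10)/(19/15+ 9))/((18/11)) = 50/21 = 2.38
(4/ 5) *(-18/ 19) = -72/ 95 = -0.76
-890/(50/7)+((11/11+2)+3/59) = -35857/295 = -121.55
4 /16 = 1 /4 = 0.25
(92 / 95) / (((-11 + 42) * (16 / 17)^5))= 32656711 / 772014080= 0.04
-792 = -792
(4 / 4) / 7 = 1 / 7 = 0.14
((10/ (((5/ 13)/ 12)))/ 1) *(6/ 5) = 1872/ 5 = 374.40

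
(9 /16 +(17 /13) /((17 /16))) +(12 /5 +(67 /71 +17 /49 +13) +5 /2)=75922999 /3618160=20.98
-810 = -810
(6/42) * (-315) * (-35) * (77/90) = 2695/2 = 1347.50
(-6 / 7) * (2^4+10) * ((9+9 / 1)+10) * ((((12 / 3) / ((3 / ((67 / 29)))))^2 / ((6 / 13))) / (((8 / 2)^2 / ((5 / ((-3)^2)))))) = -30345640 / 68121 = -445.47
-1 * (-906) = 906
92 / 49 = 1.88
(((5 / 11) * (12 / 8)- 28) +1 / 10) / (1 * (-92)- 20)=1497 / 6160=0.24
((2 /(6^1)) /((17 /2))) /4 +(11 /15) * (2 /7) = 261 /1190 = 0.22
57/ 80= 0.71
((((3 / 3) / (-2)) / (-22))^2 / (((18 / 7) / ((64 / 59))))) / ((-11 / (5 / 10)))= -7 / 706761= -0.00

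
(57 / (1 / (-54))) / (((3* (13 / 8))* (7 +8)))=-2736 / 65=-42.09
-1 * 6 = -6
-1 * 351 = -351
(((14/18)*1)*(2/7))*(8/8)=2/9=0.22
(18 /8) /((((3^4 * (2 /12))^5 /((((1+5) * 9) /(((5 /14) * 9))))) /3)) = 224 /885735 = 0.00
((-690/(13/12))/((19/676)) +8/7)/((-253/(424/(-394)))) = -638918816/6628853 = -96.38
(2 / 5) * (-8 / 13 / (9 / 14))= -224 / 585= -0.38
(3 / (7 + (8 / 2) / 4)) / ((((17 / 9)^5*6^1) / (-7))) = -413343 / 22717712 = -0.02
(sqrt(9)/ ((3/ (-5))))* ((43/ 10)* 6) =-129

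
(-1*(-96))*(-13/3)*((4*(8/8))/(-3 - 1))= 416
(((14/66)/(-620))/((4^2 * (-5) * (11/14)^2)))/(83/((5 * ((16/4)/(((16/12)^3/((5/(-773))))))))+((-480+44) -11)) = -0.00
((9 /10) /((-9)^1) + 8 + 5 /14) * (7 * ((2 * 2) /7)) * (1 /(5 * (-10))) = -578 /875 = -0.66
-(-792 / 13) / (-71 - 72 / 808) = -19998 / 23335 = -0.86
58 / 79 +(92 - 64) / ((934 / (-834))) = -895318 / 36893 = -24.27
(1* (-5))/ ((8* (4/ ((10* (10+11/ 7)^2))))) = -164025/ 784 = -209.22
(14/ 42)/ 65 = 1/ 195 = 0.01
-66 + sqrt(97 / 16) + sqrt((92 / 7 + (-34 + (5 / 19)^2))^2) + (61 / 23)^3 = -816510930 / 30746009 + sqrt(97) / 4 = -24.09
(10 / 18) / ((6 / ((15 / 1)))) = 25 / 18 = 1.39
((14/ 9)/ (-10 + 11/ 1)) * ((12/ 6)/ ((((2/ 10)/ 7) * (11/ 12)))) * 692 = 2712640/ 33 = 82201.21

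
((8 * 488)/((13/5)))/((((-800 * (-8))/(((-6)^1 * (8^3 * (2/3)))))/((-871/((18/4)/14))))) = 58591232/45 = 1302027.38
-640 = -640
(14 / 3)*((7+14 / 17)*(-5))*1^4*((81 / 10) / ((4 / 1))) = -25137 / 68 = -369.66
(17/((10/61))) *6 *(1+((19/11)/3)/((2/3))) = 127551/110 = 1159.55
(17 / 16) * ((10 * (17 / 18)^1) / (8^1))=1445 / 1152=1.25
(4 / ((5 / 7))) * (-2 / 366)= -28 / 915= -0.03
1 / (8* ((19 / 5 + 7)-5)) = 5 / 232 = 0.02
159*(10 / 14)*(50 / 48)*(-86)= -284875 / 28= -10174.11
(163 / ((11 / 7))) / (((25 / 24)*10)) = 13692 / 1375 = 9.96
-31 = -31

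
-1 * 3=-3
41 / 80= 0.51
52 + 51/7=415/7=59.29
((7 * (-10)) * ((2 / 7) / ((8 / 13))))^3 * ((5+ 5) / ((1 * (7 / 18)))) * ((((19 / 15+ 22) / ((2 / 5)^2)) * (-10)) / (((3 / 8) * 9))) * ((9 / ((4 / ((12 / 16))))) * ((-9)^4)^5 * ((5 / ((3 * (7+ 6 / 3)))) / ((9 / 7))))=1123881952127734052969854000.00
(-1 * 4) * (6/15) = -8/5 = -1.60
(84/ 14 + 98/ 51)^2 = 163216/ 2601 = 62.75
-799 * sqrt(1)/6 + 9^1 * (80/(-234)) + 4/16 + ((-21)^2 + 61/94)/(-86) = -11123650/78819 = -141.13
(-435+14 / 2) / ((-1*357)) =428 / 357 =1.20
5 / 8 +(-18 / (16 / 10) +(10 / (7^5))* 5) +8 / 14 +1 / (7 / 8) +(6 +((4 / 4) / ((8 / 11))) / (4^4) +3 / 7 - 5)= -7.47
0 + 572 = 572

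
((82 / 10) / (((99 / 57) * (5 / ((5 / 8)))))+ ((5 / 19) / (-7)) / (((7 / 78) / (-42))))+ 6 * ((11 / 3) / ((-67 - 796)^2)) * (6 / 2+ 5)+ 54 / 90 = 2456087654927 / 130751645640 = 18.78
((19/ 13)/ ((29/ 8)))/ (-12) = -0.03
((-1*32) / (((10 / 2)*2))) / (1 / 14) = -224 / 5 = -44.80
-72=-72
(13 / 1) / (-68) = -13 / 68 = -0.19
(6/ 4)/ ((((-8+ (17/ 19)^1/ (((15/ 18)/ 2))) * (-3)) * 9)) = 95/ 10008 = 0.01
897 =897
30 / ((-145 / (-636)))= 3816 / 29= 131.59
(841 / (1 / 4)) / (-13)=-3364 / 13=-258.77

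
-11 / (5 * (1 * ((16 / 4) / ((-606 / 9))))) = 1111 / 30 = 37.03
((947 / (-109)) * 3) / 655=-2841 / 71395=-0.04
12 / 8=1.50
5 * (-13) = -65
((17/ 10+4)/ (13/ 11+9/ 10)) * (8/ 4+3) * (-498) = -1561230/ 229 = -6817.60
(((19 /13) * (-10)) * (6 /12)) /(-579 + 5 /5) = 0.01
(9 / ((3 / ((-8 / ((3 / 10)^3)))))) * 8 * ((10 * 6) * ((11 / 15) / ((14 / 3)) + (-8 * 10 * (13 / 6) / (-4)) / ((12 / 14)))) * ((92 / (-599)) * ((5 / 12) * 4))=1881157120000 / 339633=5538793.70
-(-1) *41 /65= 41 /65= 0.63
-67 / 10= -6.70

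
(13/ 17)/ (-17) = -13/ 289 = -0.04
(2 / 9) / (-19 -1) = -1 / 90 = -0.01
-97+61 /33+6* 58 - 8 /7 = 58144 /231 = 251.71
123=123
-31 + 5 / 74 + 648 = 617.07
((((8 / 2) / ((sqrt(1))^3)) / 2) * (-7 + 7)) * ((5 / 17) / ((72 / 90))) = 0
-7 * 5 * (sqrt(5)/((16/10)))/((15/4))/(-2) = 35 * sqrt(5)/12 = 6.52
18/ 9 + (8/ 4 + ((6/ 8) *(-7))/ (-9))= 4.58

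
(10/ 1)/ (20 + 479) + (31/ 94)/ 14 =28629/ 656684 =0.04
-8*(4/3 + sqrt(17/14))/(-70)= 2*sqrt(238)/245 + 16/105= 0.28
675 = 675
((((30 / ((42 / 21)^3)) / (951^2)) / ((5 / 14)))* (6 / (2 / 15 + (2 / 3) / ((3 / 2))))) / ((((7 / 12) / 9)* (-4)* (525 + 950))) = -243 / 770750630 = -0.00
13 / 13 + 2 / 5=7 / 5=1.40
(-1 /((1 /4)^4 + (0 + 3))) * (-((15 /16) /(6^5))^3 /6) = 125 /1285590233382912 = 0.00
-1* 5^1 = -5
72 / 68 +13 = 239 / 17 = 14.06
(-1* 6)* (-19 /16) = 57 /8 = 7.12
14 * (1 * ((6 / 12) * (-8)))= -56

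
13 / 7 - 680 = -4747 / 7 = -678.14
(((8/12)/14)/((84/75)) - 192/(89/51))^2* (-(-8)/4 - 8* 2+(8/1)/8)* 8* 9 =-430630803613933/38036642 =-11321472.69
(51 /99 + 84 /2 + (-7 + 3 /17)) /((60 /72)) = 42.83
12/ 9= 4/ 3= 1.33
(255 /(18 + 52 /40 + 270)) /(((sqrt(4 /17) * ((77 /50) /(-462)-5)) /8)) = -3060000 * sqrt(17) /4342393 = -2.91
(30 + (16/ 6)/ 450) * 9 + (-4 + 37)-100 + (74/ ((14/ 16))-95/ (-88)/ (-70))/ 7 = 139147871/ 646800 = 215.13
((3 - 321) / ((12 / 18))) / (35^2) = -477 / 1225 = -0.39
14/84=1/6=0.17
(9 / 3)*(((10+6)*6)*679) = 195552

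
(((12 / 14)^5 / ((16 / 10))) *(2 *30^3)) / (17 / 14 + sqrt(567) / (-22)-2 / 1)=349307640000 / 15776971-25981560000 *sqrt(7) / 2253853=-8358.87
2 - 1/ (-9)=2.11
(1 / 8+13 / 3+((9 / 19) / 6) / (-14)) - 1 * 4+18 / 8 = 8627 / 3192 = 2.70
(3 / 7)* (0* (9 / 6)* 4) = 0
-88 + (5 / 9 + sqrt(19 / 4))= -787 / 9 + sqrt(19) / 2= -85.26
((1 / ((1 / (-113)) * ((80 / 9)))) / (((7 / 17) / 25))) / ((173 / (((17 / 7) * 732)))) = -268930395 / 33908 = -7931.18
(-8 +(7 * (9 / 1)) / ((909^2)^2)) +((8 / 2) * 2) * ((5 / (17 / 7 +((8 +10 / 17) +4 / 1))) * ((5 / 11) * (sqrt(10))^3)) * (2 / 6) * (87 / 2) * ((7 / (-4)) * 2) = -12078500 * sqrt(10) / 19657 - 606880258625 / 75860032329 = -1951.10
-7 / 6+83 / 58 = 23 / 87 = 0.26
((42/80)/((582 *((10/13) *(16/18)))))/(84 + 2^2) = 819/54630400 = 0.00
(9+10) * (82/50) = 779/25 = 31.16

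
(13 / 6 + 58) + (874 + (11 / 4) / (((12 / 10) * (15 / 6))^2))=33641 / 36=934.47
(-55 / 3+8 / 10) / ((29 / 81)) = -7101 / 145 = -48.97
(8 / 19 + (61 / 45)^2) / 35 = 86899 / 1346625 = 0.06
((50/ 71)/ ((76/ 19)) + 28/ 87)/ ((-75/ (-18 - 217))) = 1.56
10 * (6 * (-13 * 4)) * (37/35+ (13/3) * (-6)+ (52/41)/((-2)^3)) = 22476792/287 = 78316.35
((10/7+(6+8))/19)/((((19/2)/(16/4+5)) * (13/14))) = 0.83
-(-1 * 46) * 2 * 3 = 276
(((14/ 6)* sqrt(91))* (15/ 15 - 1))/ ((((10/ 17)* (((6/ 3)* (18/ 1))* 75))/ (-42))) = 0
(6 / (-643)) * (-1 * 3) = 18 / 643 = 0.03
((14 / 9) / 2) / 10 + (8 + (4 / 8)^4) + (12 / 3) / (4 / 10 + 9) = 289867 / 33840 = 8.57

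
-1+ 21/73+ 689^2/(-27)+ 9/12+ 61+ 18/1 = -137995399/7884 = -17503.22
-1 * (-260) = 260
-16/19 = -0.84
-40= -40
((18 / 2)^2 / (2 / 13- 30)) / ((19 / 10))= -5265 / 3686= -1.43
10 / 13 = 0.77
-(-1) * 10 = 10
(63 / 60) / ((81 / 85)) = 119 / 108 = 1.10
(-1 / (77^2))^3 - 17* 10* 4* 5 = -708636092302601 / 208422380089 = -3400.00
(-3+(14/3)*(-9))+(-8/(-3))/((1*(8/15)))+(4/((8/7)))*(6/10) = -379/10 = -37.90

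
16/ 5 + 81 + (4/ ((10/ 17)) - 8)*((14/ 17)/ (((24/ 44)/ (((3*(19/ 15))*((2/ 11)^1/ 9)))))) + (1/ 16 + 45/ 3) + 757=52394753/ 61200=856.12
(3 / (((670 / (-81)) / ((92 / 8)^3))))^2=304263.59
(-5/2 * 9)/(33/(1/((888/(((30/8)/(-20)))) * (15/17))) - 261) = 85/521946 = 0.00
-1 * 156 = -156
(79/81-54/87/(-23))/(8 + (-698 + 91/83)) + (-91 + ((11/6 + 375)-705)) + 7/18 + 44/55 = -6456127778098/15446049165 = -417.98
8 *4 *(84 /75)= 896 /25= 35.84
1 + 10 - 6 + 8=13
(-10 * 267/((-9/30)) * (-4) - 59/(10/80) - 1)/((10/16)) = -288584/5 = -57716.80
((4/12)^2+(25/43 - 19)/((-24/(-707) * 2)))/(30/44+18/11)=-2308823/19737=-116.98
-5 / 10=-1 / 2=-0.50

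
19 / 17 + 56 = 971 / 17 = 57.12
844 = 844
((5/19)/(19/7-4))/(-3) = 35/513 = 0.07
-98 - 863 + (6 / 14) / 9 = -20180 / 21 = -960.95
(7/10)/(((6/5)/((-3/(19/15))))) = -105/76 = -1.38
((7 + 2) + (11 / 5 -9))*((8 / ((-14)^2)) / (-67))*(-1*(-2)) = -44 / 16415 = -0.00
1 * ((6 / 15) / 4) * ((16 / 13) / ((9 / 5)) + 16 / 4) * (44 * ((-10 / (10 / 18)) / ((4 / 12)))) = -72336 / 65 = -1112.86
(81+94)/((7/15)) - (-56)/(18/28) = 4159/9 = 462.11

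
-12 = -12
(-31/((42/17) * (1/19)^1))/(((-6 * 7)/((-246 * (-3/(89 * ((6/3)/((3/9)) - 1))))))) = 410533/43610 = 9.41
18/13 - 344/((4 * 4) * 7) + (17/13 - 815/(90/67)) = -497216/819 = -607.10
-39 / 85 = -0.46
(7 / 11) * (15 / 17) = 105 / 187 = 0.56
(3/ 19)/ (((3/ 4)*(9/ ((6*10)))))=80/ 57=1.40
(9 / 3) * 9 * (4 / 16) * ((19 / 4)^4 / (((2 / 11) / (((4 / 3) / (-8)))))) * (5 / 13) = -64508895 / 53248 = -1211.48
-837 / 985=-0.85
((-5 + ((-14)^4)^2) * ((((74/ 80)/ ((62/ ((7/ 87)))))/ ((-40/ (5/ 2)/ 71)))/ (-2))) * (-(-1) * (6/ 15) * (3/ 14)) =3876897836977/ 11507200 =336910.62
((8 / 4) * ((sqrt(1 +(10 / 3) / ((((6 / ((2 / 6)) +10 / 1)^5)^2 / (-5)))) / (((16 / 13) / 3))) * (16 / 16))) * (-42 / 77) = -39 * sqrt(2665770900258666) / 757256192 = -2.66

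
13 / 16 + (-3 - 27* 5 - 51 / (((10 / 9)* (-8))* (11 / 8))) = -117053 / 880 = -133.01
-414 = -414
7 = 7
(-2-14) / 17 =-16 / 17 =-0.94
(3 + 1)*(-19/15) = -76/15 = -5.07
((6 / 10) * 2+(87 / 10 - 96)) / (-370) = 861 / 3700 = 0.23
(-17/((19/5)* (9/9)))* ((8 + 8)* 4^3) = -87040/19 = -4581.05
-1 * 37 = -37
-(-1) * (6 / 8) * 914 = 1371 / 2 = 685.50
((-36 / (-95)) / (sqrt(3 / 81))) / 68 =27*sqrt(3) / 1615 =0.03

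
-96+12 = -84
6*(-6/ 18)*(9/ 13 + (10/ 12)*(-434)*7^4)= 1736721.95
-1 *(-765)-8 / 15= 11467 / 15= 764.47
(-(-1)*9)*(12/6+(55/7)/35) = 981/49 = 20.02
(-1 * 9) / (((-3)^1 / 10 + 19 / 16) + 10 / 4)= -720 / 271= -2.66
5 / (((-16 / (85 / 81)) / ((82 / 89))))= -17425 / 57672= -0.30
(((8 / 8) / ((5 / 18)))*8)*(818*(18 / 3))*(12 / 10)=169620.48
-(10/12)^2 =-25/36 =-0.69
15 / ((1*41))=15 / 41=0.37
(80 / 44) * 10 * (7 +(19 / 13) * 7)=44800 / 143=313.29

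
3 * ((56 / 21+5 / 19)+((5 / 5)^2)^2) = 224 / 19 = 11.79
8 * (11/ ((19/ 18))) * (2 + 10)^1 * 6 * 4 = 456192/ 19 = 24010.11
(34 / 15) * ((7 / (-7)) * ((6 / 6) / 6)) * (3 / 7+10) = -1241 / 315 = -3.94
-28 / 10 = -14 / 5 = -2.80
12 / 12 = 1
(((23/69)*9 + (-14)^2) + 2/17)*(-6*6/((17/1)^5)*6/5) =-146232/24137569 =-0.01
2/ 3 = 0.67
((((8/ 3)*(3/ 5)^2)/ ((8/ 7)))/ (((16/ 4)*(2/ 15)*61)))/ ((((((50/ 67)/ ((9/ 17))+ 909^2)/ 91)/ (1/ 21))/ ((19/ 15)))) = 1042587/ 6078629174600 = 0.00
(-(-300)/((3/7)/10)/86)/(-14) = -250/43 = -5.81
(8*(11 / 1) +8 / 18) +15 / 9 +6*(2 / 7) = 5785 / 63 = 91.83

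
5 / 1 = 5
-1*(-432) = 432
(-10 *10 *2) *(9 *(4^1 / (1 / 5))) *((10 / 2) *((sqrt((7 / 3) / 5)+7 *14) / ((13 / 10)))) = -176400000 / 13-120000 *sqrt(105) / 13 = -13663818.01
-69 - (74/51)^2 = -184945/2601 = -71.11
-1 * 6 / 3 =-2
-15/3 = -5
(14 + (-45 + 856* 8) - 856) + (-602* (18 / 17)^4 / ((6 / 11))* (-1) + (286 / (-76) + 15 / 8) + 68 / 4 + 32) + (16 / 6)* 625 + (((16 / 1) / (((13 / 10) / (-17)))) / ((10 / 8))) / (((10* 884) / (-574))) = 291984494125079 / 32182311720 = 9072.83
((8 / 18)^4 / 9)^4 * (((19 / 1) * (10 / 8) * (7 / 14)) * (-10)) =-510027366400 / 12157665459056928801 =-0.00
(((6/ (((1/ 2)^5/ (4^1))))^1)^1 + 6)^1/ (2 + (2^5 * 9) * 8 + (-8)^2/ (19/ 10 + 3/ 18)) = 11997/ 36223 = 0.33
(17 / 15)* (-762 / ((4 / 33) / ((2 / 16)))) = -890.59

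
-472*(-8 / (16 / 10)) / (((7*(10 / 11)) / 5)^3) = 392645 / 343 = 1144.74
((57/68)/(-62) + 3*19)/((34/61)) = 102.24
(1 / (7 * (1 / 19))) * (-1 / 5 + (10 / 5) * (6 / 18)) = 19 / 15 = 1.27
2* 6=12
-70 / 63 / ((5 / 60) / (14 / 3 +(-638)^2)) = -48845840 / 9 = -5427315.56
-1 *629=-629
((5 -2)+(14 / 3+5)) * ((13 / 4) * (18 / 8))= 741 / 8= 92.62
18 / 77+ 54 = 4176 / 77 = 54.23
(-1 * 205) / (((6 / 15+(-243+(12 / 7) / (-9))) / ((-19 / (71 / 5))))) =-2044875 / 1810003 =-1.13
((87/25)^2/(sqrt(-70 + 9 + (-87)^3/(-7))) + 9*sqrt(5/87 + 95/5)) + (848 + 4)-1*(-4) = 7569*sqrt(2177)/8941250 + 3*sqrt(144246)/29 + 856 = 895.33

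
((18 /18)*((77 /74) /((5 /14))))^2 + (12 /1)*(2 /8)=393196 /34225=11.49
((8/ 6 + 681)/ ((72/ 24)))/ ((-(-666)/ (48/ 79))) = 16376/ 78921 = 0.21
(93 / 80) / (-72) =-31 / 1920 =-0.02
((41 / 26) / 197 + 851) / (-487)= -4358863 / 2494414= -1.75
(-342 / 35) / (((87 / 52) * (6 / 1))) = -988 / 1015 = -0.97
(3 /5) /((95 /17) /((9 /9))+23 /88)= 0.10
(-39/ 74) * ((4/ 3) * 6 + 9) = -663/ 74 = -8.96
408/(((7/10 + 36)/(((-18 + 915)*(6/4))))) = 5489640/367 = 14958.15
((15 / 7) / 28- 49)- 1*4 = -52.92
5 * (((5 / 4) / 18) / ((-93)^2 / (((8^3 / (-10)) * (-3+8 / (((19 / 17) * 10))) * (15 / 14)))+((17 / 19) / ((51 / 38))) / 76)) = 7600 / 1510977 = 0.01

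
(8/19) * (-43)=-344/19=-18.11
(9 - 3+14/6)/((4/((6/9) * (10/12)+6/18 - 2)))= -2.31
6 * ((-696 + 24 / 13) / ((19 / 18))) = -974592 / 247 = -3945.72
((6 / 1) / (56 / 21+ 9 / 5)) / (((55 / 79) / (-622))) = -884484 / 737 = -1200.11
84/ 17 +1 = 101/ 17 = 5.94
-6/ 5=-1.20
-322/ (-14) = 23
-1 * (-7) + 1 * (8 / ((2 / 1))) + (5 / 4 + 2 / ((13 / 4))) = 669 / 52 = 12.87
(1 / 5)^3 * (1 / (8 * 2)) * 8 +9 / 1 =2251 / 250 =9.00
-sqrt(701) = -26.48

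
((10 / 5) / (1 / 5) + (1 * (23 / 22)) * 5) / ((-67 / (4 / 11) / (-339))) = 3390 / 121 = 28.02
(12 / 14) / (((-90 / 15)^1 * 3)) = -1 / 21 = -0.05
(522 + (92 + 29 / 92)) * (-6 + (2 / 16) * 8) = -282585 / 92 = -3071.58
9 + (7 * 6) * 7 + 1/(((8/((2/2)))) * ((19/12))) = 303.08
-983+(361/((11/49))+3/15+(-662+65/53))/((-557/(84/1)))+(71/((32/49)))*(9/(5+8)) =-709635512407/675440480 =-1050.63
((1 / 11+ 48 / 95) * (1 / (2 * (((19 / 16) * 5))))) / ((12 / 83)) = 103418 / 297825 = 0.35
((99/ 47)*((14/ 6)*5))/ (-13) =-1155/ 611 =-1.89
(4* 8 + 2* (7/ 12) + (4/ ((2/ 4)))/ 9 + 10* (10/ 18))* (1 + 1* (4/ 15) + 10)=120497/ 270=446.29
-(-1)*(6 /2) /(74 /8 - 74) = -12 /259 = -0.05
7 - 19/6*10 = -74/3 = -24.67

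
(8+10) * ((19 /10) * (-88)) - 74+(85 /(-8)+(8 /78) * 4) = -4826351 /1560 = -3093.81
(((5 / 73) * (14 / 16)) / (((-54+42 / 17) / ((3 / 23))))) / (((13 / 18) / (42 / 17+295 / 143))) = -3471615 / 3645632848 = -0.00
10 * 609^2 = 3708810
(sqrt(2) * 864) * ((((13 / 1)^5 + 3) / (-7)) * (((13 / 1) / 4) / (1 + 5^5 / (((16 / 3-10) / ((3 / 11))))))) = 22937181696 * sqrt(2) / 27971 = 1159703.74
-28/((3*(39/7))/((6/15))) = -392/585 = -0.67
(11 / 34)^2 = 121 / 1156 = 0.10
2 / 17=0.12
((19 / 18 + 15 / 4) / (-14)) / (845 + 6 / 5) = -865 / 2132424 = -0.00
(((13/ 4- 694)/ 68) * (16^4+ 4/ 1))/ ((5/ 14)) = -63380457/ 34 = -1864131.09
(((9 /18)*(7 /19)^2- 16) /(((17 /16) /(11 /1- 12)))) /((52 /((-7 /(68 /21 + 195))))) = -3381882 /332128303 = -0.01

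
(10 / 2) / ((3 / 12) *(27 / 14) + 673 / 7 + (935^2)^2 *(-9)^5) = -40 / 361034727080444227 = -0.00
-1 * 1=-1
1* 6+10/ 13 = 88/ 13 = 6.77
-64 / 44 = -16 / 11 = -1.45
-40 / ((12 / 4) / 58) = -2320 / 3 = -773.33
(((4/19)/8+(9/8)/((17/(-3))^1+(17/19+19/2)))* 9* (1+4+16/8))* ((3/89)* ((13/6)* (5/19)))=6332625/19791464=0.32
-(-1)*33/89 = 33/89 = 0.37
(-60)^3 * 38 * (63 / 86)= -258552000 / 43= -6012837.21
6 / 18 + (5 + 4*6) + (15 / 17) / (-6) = 2977 / 102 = 29.19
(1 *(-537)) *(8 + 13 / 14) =-67125 / 14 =-4794.64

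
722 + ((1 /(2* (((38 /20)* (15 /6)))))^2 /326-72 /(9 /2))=706.00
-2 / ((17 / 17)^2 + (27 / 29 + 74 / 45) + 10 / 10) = -2610 / 5971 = -0.44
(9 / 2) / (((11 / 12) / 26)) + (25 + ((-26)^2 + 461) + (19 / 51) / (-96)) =69454447 / 53856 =1289.63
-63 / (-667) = 63 / 667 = 0.09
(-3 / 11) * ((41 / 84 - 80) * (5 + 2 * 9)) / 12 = 153617 / 3696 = 41.56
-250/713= -0.35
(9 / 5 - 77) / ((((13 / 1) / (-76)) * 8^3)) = 893 / 1040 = 0.86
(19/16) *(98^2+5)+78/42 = 1278205/112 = 11412.54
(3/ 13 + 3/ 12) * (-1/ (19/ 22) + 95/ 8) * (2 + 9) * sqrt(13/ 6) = 149325 * sqrt(78)/ 15808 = 83.43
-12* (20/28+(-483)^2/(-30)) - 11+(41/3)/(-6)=58775063/630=93293.75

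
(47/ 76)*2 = 47/ 38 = 1.24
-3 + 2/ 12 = -17/ 6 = -2.83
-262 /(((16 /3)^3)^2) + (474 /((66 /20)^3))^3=33087123040275670292239 /14419546272077709312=2294.60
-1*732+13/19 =-13895/19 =-731.32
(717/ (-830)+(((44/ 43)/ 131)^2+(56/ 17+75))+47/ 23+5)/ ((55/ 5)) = 869874081707287/ 113273165512870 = 7.68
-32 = -32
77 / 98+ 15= 221 / 14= 15.79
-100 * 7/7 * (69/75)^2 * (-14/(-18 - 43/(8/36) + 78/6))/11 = -59248/109175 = -0.54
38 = 38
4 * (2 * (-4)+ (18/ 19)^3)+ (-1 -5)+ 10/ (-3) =-780532/ 20577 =-37.93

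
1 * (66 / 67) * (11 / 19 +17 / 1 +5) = 28314 / 1273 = 22.24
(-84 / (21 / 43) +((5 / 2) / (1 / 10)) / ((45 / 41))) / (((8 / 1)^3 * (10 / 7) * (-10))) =9401 / 460800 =0.02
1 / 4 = 0.25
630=630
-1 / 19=-0.05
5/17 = 0.29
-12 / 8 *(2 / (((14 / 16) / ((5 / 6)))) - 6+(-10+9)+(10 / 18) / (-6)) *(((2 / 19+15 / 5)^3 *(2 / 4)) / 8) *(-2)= -402748219 / 13827744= -29.13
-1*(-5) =5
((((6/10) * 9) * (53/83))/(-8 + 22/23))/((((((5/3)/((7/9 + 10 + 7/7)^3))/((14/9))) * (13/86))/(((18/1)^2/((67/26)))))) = -6992102395264/11261025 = -620911.72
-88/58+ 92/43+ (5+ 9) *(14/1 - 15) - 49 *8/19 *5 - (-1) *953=19818351/23693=836.46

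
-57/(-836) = 3/44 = 0.07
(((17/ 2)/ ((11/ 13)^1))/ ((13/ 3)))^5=345025251/ 5153632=66.95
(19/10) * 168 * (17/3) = 9044/5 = 1808.80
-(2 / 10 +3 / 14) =-29 / 70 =-0.41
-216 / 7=-30.86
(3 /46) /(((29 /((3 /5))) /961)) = 8649 /6670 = 1.30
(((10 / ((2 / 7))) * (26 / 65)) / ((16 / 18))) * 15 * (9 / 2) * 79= 671895 / 8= 83986.88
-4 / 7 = -0.57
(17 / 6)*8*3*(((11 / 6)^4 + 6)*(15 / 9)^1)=1960.33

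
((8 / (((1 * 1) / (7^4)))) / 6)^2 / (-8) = -11529602 / 9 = -1281066.89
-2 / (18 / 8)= -8 / 9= -0.89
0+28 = 28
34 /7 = 4.86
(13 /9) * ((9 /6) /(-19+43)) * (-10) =-0.90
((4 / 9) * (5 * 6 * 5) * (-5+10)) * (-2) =-2000 / 3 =-666.67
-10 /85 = -2 /17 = -0.12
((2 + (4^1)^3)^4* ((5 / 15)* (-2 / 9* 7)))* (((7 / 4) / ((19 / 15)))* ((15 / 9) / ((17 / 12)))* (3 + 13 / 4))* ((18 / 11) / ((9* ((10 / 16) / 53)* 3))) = -165917136000 / 323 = -513675343.65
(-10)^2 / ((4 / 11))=275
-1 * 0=0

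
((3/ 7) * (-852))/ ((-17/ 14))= 5112/ 17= 300.71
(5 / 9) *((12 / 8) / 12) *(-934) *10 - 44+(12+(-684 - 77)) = -25949 / 18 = -1441.61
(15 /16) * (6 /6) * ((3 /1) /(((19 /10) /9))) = 2025 /152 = 13.32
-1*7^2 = -49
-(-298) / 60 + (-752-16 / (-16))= -22381 / 30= -746.03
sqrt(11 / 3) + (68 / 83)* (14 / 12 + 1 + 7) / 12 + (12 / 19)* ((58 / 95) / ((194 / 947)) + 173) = sqrt(33) / 3 + 29236789099 / 261576990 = 113.69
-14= -14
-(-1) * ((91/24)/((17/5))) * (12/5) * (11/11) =91/34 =2.68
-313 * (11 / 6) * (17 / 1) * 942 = -9189367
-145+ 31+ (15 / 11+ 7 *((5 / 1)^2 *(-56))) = -109039 / 11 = -9912.64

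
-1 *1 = -1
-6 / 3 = -2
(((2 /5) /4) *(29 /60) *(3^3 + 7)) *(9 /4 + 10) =24157 /1200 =20.13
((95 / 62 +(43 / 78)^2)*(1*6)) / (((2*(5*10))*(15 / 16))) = 692618 / 5893875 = 0.12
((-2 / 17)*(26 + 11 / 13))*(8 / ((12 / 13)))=-1396 / 51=-27.37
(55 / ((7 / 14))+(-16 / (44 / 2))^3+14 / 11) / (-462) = -73796 / 307461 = -0.24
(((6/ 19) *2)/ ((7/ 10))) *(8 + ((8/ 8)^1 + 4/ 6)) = 1160/ 133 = 8.72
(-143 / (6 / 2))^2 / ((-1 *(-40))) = 20449 / 360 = 56.80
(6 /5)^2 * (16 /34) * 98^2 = 2765952 /425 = 6508.12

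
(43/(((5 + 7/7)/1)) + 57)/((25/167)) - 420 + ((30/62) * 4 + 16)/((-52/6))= 79357/12090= 6.56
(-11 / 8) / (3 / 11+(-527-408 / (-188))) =5687 / 2169568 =0.00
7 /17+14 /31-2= -1.14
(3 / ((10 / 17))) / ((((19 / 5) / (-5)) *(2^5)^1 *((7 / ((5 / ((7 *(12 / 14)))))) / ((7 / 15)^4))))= -5831 / 4924800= -0.00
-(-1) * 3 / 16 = 3 / 16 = 0.19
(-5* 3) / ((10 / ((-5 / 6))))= 5 / 4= 1.25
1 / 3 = 0.33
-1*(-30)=30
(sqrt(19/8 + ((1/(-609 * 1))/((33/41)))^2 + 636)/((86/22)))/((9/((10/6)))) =5 * sqrt(4125326450422)/8484588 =1.20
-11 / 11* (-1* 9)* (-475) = -4275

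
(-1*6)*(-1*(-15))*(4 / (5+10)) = -24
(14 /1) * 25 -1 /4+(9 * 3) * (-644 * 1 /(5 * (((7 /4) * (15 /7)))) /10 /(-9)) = 180027 /500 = 360.05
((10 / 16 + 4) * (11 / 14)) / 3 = 407 / 336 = 1.21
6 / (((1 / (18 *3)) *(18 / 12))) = 216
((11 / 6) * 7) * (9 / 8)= 231 / 16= 14.44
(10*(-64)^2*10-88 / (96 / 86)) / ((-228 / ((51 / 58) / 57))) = -41771159 / 1507536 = -27.71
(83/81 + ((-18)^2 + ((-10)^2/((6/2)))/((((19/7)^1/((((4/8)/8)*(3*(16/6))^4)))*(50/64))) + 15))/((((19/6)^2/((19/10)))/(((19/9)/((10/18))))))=537316/171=3142.20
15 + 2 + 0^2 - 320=-303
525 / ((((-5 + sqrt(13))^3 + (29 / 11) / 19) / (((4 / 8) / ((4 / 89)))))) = -217611703925 / 190940184 - 7483647325 * sqrt(13) / 23867523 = -2270.20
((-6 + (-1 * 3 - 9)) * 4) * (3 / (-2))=108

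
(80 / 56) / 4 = 0.36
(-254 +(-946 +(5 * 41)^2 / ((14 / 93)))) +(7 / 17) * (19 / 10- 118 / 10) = 277961.99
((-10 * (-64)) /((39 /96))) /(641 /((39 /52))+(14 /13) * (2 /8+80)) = 24576 /14681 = 1.67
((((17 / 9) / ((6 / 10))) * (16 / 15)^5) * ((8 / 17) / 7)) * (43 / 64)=5636096 / 28704375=0.20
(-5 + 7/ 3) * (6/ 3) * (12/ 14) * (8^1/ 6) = -128/ 21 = -6.10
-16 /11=-1.45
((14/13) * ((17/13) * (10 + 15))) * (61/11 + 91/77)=440300/1859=236.85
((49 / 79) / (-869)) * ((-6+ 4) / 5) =98 / 343255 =0.00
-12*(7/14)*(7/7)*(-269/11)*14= 22596/11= 2054.18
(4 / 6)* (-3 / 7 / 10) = -1 / 35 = -0.03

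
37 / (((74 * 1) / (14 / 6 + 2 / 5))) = 41 / 30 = 1.37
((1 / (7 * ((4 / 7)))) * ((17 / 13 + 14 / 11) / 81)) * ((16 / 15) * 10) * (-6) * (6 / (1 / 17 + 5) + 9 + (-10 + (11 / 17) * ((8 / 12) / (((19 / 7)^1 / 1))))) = -9429344 / 53625429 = -0.18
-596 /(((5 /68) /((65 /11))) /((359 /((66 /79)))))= -7471194952 /363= -20581804.28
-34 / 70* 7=-17 / 5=-3.40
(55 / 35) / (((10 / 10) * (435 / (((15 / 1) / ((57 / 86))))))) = 946 / 11571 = 0.08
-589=-589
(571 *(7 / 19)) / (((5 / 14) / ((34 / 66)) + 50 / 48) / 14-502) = -159816048 / 381273247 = -0.42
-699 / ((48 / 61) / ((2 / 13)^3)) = -3.23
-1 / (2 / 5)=-2.50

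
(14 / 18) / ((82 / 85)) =595 / 738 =0.81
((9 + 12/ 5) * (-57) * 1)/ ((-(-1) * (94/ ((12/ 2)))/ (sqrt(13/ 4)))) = -9747 * sqrt(13)/ 470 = -74.77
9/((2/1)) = 9/2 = 4.50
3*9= 27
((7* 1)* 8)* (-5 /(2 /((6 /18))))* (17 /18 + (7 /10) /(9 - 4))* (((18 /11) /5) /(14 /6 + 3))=-854 /275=-3.11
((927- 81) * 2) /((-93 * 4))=-141 /31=-4.55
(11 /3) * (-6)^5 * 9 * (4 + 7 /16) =-1138698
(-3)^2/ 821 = 9/ 821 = 0.01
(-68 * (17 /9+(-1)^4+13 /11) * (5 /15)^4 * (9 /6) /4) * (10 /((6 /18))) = -34255 /891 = -38.45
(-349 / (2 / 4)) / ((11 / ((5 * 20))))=-69800 / 11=-6345.45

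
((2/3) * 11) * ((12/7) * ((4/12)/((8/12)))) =44/7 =6.29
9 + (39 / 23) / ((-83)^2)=1426062 / 158447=9.00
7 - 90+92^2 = 8381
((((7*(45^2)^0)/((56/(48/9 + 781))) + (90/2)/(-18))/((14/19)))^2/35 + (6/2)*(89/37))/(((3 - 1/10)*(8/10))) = 358260571385/1695923712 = 211.25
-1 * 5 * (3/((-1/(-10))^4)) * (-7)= 1050000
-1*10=-10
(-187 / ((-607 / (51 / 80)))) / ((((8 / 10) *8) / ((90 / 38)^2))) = 19312425 / 112193024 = 0.17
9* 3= 27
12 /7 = 1.71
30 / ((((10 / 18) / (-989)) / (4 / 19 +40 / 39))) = -16306632 / 247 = -66018.75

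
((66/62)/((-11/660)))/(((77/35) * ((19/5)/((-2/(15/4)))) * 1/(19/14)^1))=1200/217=5.53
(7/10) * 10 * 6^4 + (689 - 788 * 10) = 1881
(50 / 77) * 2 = 100 / 77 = 1.30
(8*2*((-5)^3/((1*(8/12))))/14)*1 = -1500/7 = -214.29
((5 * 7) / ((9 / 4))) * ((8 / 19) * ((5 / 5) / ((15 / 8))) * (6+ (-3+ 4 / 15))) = 87808 / 7695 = 11.41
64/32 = 2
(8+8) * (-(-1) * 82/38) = 656/19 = 34.53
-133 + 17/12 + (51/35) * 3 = -53429/420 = -127.21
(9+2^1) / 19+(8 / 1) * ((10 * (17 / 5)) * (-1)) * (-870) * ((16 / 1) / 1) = 71938571 / 19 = 3786240.58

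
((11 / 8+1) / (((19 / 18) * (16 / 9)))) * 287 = 23247 / 64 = 363.23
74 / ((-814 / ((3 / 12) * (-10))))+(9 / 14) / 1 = 67 / 77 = 0.87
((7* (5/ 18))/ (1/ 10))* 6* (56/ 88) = 2450/ 33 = 74.24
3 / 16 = 0.19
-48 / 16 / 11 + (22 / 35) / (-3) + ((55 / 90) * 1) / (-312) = -1046939 / 2162160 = -0.48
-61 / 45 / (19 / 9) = -61 / 95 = -0.64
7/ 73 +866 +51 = 66948/ 73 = 917.10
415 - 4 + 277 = 688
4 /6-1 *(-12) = 12.67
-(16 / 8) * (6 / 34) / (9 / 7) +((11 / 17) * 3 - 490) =-1465 / 3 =-488.33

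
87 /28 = 3.11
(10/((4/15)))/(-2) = -18.75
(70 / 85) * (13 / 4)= 91 / 34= 2.68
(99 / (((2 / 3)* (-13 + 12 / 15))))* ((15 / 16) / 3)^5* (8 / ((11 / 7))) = -2953125 / 15990784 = -0.18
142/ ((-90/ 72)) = -568/ 5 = -113.60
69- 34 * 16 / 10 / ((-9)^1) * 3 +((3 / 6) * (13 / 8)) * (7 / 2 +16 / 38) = 823711 / 9120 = 90.32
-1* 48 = -48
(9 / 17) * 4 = 36 / 17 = 2.12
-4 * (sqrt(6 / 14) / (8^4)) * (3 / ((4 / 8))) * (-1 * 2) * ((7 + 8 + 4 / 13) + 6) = 831 * sqrt(21) / 23296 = 0.16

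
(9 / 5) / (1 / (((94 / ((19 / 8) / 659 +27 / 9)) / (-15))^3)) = -16.35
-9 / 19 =-0.47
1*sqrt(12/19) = 2*sqrt(57)/19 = 0.79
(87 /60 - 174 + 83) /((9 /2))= -19.90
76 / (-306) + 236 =36070 / 153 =235.75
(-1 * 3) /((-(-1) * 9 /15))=-5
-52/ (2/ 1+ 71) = -52/ 73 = -0.71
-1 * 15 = -15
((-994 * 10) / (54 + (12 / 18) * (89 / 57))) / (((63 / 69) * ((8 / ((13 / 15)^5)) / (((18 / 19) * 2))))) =-46640113 / 2036250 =-22.90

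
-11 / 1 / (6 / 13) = -143 / 6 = -23.83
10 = 10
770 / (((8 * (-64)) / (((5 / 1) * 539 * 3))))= -3112725 / 256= -12159.08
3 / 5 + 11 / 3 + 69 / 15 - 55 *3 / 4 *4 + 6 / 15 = -2336 / 15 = -155.73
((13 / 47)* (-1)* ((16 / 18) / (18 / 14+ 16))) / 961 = -0.00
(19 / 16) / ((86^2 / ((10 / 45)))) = 19 / 532512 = 0.00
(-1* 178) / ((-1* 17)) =178 / 17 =10.47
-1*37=-37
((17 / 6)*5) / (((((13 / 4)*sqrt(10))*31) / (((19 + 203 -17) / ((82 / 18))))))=255*sqrt(10) / 403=2.00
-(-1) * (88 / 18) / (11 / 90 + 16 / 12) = 440 / 131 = 3.36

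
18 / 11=1.64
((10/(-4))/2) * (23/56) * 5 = -575/224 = -2.57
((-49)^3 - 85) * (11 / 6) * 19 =-12303203 / 3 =-4101067.67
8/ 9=0.89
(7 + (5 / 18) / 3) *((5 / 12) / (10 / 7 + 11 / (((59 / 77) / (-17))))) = -790895 / 64931544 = -0.01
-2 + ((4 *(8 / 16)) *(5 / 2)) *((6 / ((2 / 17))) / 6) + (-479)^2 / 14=115004 / 7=16429.14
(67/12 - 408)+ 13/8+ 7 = -9451/24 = -393.79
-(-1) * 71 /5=71 /5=14.20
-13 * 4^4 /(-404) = 832 /101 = 8.24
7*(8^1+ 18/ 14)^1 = 65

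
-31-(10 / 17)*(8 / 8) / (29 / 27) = -15553 / 493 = -31.55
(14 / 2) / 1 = 7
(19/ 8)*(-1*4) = -19/ 2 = -9.50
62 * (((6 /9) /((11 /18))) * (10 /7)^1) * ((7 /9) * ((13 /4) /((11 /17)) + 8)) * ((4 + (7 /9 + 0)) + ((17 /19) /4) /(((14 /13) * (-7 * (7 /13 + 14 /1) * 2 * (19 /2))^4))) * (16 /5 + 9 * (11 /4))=6717817844182152164341744171 /51402090135490402276584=130691.53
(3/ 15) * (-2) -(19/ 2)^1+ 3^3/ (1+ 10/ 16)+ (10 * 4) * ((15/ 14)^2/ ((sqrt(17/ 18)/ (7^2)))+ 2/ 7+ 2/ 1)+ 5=93861/ 910+ 6750 * sqrt(34)/ 17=2418.37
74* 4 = 296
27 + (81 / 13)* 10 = 1161 / 13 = 89.31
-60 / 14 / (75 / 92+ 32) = -2760 / 21133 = -0.13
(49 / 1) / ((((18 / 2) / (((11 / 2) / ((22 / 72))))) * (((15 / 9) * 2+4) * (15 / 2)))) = 98 / 55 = 1.78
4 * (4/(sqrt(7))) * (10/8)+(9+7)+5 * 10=73.56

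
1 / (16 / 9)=9 / 16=0.56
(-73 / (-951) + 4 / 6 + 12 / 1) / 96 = 12119 / 91296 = 0.13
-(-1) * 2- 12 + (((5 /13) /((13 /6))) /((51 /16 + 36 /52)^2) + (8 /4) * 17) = 24.01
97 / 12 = 8.08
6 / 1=6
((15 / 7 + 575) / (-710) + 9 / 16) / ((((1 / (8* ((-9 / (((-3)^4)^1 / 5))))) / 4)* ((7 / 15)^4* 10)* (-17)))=-11199375 / 20286049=-0.55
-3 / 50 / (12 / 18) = -9 / 100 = -0.09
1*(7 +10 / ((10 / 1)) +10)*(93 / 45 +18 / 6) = 91.20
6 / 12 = 0.50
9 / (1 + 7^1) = 9 / 8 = 1.12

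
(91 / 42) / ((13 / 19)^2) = 361 / 78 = 4.63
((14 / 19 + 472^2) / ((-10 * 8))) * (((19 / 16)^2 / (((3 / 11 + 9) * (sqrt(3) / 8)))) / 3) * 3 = -29489273 * sqrt(3) / 26112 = -1956.07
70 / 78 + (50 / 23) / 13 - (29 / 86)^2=6308803 / 6634212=0.95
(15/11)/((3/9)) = 45/11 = 4.09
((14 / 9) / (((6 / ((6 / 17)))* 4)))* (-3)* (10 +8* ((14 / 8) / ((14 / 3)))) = -91 / 102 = -0.89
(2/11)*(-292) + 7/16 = -9267/176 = -52.65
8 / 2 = 4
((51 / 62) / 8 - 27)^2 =177982281 / 246016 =723.46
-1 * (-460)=460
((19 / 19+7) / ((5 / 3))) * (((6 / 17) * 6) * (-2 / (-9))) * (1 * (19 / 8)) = 456 / 85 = 5.36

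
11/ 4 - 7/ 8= 15/ 8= 1.88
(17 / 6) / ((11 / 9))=51 / 22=2.32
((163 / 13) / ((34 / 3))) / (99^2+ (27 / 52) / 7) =2282 / 20216349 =0.00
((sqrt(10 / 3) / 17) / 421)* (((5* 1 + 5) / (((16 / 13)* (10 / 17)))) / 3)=13* sqrt(30) / 60624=0.00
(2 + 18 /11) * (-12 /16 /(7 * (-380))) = 3 /2926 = 0.00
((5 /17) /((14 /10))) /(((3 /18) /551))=82650 /119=694.54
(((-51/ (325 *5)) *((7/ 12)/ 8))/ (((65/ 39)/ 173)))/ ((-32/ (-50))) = -61761/ 166400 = -0.37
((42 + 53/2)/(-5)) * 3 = -411/10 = -41.10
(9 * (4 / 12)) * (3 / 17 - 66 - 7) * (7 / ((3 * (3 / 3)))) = -8666 / 17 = -509.76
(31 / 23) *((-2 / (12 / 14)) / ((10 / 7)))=-1519 / 690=-2.20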